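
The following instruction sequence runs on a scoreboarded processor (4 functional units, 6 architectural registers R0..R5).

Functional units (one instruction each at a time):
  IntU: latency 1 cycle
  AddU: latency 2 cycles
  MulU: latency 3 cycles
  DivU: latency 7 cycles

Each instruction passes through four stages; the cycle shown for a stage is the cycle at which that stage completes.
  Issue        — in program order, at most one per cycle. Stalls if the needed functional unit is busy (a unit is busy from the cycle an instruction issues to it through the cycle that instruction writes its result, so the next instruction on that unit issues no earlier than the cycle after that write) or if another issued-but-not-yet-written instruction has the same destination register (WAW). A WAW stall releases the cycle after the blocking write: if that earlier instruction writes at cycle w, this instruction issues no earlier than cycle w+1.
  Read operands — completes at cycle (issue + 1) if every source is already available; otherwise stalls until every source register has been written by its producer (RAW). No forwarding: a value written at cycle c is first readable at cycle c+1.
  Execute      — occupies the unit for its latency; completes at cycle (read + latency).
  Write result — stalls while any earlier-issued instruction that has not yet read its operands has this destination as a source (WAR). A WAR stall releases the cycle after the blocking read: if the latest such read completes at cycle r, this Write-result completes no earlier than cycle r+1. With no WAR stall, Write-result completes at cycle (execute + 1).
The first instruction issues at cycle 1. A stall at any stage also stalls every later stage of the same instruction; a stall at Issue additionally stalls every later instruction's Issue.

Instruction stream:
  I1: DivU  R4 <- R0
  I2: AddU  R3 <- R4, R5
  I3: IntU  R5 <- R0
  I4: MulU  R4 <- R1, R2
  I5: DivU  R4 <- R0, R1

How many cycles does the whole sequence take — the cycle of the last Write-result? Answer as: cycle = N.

cycle = 26

c1: I1 issues→DivU
c2: I1 reads, I2 issues→AddU
c3: I3 issues→IntU
c4: I3 reads
c5: I3 exec-done
c9: I1 exec-done
c10: I1 writes R4
c11: I2 reads, I4 issues→MulU
c12: I3 writes R5, I4 reads
c13: I2 exec-done
c14: I2 writes R3
c15: I4 exec-done
c16: I4 writes R4
c17: I5 issues→DivU
c18: I5 reads
c25: I5 exec-done
c26: I5 writes R4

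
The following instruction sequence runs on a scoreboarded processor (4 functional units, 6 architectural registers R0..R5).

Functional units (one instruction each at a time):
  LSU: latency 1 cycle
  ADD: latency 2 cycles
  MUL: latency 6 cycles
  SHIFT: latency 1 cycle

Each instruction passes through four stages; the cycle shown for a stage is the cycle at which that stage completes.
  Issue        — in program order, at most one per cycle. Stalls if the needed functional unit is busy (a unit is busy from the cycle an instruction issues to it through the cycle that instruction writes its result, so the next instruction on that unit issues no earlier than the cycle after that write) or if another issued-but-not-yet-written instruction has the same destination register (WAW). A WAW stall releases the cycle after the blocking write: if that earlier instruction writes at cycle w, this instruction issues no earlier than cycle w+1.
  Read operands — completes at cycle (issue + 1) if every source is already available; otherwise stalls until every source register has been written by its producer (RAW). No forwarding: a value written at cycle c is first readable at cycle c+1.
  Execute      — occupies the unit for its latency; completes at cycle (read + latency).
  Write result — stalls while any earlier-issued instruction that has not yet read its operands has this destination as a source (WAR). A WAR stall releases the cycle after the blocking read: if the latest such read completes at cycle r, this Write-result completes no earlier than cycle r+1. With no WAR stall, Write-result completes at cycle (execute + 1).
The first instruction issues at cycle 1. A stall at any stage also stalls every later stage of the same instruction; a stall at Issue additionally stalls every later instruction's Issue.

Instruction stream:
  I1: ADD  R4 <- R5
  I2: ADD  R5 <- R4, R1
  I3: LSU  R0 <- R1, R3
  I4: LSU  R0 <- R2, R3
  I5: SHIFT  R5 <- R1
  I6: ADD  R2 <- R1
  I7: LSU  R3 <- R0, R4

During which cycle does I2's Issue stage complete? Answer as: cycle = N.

cycle = 6

I1  is:1  ro:2  ex:4  wr:5
I2  is:6  ro:7  ex:9  wr:10  — struct: ADD busy until I1 writes@5
I3  is:7  ro:8  ex:9  wr:10
I4  is:11  ro:12  ex:13  wr:14  — struct: LSU busy until I3 writes@10
I5  is:12  ro:13  ex:14  wr:15
I6  is:13  ro:14  ex:16  wr:17
I7  is:15  ro:16  ex:17  wr:18  — struct: LSU busy until I4 writes@14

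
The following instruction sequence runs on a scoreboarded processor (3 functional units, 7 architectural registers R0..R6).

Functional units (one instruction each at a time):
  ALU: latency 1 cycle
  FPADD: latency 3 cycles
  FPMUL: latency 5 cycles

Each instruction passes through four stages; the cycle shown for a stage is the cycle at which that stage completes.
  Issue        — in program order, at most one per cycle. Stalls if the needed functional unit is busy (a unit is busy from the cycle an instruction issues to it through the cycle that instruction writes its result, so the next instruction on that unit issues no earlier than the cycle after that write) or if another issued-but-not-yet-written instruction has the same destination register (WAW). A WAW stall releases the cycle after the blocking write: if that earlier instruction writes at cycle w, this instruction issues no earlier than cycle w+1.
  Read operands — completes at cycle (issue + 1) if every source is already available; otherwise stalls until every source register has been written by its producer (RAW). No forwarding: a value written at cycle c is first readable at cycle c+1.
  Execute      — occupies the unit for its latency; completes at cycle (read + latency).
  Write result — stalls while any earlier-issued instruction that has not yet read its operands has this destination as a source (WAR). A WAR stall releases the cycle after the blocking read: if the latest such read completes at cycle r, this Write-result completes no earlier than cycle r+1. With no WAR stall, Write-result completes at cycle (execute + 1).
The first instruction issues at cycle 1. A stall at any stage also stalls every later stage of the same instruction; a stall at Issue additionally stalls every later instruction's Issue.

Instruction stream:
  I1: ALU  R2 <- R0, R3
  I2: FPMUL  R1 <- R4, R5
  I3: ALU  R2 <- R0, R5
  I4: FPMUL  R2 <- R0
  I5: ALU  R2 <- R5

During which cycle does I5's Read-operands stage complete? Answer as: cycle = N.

I1 -> (1, 2, 3, 4)
I2 -> (2, 3, 8, 9)
I3 -> (5, 6, 7, 8)  // struct: ALU busy until I1 writes@4
I4 -> (10, 11, 16, 17)  // struct: FPMUL busy until I2 writes@9
I5 -> (18, 19, 20, 21)  // WAW R2: wait I4 write@17

cycle = 19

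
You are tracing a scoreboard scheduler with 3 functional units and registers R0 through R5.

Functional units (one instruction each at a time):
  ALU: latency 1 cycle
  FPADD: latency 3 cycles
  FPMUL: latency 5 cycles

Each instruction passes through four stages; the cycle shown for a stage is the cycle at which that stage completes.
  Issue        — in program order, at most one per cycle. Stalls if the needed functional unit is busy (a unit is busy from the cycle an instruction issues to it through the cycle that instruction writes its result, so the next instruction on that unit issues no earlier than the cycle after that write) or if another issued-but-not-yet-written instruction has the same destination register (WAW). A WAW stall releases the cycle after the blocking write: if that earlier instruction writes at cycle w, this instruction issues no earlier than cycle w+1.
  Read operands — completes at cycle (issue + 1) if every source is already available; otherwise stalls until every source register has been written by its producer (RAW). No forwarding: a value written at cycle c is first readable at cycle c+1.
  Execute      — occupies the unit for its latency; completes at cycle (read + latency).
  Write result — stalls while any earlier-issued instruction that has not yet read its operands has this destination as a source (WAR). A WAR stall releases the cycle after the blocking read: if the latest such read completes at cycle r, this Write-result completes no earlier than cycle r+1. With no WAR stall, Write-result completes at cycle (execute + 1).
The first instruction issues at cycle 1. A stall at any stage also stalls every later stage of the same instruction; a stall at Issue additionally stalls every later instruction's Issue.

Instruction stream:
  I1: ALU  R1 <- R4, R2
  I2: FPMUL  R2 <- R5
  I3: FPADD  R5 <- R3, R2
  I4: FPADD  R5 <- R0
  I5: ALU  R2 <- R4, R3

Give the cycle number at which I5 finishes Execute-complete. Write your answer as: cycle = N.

[I1] 1/2/3/4
[I2] 2/3/8/9
[I3] 3/10/13/14  (RAW R2: wait I2 write@9)
[I4] 15/16/19/20  (struct: FPADD busy until I3 writes@14)
[I5] 16/17/18/19

cycle = 18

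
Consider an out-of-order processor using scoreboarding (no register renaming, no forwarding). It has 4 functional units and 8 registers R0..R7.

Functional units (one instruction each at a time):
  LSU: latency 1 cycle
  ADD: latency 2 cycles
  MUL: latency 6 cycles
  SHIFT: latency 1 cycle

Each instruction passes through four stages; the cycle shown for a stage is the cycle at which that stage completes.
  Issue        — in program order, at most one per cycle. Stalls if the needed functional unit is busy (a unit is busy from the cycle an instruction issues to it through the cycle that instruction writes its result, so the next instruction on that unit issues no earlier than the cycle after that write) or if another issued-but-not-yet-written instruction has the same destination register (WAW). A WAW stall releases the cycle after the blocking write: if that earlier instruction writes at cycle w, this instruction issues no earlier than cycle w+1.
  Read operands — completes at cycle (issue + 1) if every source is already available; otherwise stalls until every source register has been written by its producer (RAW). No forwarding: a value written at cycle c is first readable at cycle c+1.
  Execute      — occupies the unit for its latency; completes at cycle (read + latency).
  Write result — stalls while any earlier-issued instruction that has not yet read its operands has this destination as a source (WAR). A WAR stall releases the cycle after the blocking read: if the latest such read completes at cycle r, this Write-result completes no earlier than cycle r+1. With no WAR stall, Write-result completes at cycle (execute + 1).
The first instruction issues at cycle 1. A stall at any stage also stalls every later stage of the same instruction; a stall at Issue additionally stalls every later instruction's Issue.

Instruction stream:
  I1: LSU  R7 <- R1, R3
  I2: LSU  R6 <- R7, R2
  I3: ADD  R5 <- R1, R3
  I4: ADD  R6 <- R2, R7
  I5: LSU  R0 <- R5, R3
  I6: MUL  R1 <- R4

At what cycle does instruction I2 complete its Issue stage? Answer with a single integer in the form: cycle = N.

cycle = 5

[1] I1 issues→LSU
[2] I1 reads
[3] I1 exec-done
[4] I1 writes R7
[5] I2 issues→LSU
[6] I2 reads, I3 issues→ADD
[7] I2 exec-done, I3 reads
[8] I2 writes R6
[9] I3 exec-done
[10] I3 writes R5
[11] I4 issues→ADD
[12] I4 reads, I5 issues→LSU
[13] I5 reads, I6 issues→MUL
[14] I4 exec-done, I5 exec-done, I6 reads
[15] I4 writes R6, I5 writes R0
[20] I6 exec-done
[21] I6 writes R1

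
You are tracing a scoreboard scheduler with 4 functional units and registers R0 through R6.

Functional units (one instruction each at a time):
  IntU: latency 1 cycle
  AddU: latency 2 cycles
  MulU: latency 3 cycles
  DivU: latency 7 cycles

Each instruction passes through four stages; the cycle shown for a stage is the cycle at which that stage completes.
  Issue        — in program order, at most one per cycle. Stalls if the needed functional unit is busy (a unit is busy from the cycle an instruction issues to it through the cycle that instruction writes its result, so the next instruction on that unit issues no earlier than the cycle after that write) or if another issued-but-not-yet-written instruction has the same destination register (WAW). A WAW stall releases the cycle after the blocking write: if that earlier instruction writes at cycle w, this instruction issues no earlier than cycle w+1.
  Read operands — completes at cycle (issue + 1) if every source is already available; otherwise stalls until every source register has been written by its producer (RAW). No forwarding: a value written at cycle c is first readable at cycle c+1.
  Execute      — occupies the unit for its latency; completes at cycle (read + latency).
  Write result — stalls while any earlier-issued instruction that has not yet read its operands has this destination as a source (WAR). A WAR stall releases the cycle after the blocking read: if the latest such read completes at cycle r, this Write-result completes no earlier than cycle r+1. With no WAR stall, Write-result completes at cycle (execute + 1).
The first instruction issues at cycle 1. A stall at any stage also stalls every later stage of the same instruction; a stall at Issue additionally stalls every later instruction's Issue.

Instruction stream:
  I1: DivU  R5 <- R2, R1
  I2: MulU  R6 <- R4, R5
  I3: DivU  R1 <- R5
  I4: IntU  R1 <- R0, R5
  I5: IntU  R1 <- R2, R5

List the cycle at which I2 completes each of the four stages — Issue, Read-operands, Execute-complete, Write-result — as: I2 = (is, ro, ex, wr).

I2 = (2, 11, 14, 15)

t=1  I1 dispatched to DivU
t=2  I1 operands ready; I2 dispatched to MulU
t=9  I1 complete
t=10  R5←I1
t=11  I2 operands ready; I3 dispatched to DivU
t=12  I3 operands ready
t=14  I2 complete
t=15  R6←I2
t=19  I3 complete
t=20  R1←I3
t=21  I4 dispatched to IntU
t=22  I4 operands ready
t=23  I4 complete
t=24  R1←I4
t=25  I5 dispatched to IntU
t=26  I5 operands ready
t=27  I5 complete
t=28  R1←I5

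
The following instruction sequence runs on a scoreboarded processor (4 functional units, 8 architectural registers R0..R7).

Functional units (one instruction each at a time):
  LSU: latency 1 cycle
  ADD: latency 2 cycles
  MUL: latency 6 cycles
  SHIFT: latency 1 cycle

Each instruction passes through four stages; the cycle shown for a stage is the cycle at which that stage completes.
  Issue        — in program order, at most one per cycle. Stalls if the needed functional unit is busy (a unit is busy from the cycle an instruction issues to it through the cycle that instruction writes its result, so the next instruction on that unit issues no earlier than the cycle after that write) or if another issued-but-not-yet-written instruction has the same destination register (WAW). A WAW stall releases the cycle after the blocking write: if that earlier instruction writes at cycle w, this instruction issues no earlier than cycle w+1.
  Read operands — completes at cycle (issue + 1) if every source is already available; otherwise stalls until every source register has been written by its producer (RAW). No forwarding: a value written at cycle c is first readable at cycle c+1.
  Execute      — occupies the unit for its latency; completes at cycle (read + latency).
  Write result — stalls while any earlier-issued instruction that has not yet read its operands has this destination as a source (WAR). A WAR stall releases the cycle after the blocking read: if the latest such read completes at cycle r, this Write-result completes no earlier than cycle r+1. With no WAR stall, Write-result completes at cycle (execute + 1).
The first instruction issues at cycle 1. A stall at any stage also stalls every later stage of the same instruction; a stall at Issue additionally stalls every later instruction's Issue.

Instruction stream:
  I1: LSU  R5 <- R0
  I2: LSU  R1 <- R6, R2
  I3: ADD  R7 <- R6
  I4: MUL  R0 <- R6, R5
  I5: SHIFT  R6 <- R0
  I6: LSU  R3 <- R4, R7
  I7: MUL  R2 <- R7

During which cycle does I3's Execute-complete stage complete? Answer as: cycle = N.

cycle = 9

[1] I1→LSU
[2] I1 RO
[3] I1 EX
[4] I1 WR R5
[5] I2→LSU
[6] I2 RO, I3→ADD
[7] I2 EX, I3 RO, I4→MUL
[8] I2 WR R1, I4 RO, I5→SHIFT
[9] I3 EX, I6→LSU
[10] I3 WR R7
[11] I6 RO
[12] I6 EX
[13] I6 WR R3
[14] I4 EX
[15] I4 WR R0
[16] I5 RO, I7→MUL
[17] I5 EX, I7 RO
[18] I5 WR R6
[23] I7 EX
[24] I7 WR R2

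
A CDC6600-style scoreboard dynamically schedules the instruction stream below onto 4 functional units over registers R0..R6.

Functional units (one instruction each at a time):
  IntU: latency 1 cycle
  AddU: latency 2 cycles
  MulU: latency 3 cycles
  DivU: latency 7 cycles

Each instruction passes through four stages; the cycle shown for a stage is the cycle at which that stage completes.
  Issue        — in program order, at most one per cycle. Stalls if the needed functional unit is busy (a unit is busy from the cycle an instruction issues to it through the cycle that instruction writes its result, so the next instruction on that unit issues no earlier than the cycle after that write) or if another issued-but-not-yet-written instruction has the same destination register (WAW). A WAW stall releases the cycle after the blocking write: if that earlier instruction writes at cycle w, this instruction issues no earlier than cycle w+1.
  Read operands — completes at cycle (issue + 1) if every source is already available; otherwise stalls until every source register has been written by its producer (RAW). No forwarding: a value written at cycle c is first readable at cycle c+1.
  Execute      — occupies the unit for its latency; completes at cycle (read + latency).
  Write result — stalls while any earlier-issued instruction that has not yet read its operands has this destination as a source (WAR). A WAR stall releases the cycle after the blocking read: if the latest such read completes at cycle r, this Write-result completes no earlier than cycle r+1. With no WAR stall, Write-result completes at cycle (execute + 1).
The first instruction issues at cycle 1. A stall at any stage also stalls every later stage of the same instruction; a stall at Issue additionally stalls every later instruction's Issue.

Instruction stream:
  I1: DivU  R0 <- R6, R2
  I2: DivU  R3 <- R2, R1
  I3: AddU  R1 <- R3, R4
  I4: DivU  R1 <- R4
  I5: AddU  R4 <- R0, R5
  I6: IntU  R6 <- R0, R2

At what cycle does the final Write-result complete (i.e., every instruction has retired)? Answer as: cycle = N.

1) issue 1, read 2, done 9, write 10
2) issue 11, read 12, done 19, write 20  <struct: DivU busy until I1 writes@10>
3) issue 12, read 21, done 23, write 24  <RAW R3: wait I2 write@20>
4) issue 25, read 26, done 33, write 34  <WAW R1: wait I3 write@24>
5) issue 26, read 27, done 29, write 30
6) issue 27, read 28, done 29, write 30

cycle = 34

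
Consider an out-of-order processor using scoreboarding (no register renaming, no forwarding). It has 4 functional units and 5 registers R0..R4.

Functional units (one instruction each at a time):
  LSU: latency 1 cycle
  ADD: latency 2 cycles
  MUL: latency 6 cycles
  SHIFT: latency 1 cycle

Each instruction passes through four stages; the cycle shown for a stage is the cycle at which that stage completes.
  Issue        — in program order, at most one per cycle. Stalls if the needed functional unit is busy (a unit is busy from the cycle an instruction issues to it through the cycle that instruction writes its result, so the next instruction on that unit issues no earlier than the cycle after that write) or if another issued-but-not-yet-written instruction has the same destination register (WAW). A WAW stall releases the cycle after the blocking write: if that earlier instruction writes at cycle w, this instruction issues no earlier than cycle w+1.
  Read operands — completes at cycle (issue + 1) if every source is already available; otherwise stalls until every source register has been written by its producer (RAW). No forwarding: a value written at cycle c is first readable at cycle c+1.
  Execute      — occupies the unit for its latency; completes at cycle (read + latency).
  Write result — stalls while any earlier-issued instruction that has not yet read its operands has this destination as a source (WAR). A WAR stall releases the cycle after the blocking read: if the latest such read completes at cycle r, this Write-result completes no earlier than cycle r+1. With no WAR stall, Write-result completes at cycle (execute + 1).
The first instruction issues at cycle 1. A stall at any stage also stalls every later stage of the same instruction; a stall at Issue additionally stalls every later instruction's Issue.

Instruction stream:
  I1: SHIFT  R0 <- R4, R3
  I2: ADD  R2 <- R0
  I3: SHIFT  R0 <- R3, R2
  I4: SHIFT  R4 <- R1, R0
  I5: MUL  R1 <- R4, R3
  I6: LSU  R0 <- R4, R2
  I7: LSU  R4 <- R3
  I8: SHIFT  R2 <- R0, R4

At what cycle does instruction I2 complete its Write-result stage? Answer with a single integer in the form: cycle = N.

cycle = 8

I1  is:1  ro:2  ex:3  wr:4
I2  is:2  ro:5  ex:7  wr:8  — RAW R0: wait I1 write@4
I3  is:5  ro:9  ex:10  wr:11  — struct: SHIFT busy until I1 writes@4, RAW R2: wait I2 write@8
I4  is:12  ro:13  ex:14  wr:15  — struct: SHIFT busy until I3 writes@11
I5  is:13  ro:16  ex:22  wr:23  — RAW R4: wait I4 write@15
I6  is:14  ro:16  ex:17  wr:18  — RAW R4: wait I4 write@15
I7  is:19  ro:20  ex:21  wr:22  — struct: LSU busy until I6 writes@18
I8  is:20  ro:23  ex:24  wr:25  — RAW R4: wait I7 write@22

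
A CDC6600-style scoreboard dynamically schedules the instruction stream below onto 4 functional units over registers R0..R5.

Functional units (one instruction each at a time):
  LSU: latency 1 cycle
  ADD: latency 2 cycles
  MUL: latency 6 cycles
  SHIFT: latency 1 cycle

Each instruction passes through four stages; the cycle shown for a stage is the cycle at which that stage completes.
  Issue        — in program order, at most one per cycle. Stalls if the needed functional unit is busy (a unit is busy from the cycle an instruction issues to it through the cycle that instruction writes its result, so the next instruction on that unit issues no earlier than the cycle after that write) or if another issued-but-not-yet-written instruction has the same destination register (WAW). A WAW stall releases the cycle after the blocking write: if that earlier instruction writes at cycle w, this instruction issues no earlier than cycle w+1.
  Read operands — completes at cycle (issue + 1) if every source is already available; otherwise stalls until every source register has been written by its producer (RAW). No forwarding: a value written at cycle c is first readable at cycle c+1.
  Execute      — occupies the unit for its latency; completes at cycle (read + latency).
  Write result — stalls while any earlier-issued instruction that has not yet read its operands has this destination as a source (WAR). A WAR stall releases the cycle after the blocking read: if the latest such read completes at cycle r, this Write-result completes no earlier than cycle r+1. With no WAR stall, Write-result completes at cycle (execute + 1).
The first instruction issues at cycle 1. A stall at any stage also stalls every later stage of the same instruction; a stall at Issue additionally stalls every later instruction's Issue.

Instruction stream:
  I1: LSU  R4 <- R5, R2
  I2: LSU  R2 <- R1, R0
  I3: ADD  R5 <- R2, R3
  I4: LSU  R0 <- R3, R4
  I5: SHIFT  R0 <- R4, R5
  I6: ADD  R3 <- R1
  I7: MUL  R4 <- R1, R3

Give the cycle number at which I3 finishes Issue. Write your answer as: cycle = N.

cycle = 6

I1  is:1  ro:2  ex:3  wr:4
I2  is:5  ro:6  ex:7  wr:8  — struct: LSU busy until I1 writes@4
I3  is:6  ro:9  ex:11  wr:12  — RAW R2: wait I2 write@8
I4  is:9  ro:10  ex:11  wr:12  — struct: LSU busy until I2 writes@8
I5  is:13  ro:14  ex:15  wr:16  — WAW R0: wait I4 write@12
I6  is:14  ro:15  ex:17  wr:18
I7  is:15  ro:19  ex:25  wr:26  — RAW R3: wait I6 write@18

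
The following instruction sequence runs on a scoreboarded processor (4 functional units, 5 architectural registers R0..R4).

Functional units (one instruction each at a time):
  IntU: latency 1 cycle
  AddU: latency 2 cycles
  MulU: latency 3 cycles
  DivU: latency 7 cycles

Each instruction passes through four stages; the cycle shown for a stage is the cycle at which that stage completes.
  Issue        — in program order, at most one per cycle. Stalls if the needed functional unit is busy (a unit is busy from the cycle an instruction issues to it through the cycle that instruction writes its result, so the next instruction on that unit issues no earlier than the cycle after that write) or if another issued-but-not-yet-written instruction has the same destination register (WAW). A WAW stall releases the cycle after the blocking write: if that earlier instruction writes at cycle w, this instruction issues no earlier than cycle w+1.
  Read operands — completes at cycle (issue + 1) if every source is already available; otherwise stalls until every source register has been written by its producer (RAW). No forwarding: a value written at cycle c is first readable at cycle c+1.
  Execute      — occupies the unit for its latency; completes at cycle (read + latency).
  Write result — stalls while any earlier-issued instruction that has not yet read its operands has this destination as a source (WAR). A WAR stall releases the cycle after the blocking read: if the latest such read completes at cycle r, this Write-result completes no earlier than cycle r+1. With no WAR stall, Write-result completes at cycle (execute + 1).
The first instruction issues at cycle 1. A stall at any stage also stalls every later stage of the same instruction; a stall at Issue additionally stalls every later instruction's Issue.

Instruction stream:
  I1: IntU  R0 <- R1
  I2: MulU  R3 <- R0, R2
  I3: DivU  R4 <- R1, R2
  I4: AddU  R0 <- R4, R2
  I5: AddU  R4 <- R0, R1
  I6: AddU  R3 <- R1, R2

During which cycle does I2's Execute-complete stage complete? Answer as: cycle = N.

cycle = 8

t=1  I1 issues→IntU
t=2  I1 reads; I2 issues→MulU
t=3  I1 exec-done; I3 issues→DivU
t=4  I1 writes R0; I3 reads
t=5  I2 reads; I4 issues→AddU
t=8  I2 exec-done
t=9  I2 writes R3
t=11  I3 exec-done
t=12  I3 writes R4
t=13  I4 reads
t=15  I4 exec-done
t=16  I4 writes R0
t=17  I5 issues→AddU
t=18  I5 reads
t=20  I5 exec-done
t=21  I5 writes R4
t=22  I6 issues→AddU
t=23  I6 reads
t=25  I6 exec-done
t=26  I6 writes R3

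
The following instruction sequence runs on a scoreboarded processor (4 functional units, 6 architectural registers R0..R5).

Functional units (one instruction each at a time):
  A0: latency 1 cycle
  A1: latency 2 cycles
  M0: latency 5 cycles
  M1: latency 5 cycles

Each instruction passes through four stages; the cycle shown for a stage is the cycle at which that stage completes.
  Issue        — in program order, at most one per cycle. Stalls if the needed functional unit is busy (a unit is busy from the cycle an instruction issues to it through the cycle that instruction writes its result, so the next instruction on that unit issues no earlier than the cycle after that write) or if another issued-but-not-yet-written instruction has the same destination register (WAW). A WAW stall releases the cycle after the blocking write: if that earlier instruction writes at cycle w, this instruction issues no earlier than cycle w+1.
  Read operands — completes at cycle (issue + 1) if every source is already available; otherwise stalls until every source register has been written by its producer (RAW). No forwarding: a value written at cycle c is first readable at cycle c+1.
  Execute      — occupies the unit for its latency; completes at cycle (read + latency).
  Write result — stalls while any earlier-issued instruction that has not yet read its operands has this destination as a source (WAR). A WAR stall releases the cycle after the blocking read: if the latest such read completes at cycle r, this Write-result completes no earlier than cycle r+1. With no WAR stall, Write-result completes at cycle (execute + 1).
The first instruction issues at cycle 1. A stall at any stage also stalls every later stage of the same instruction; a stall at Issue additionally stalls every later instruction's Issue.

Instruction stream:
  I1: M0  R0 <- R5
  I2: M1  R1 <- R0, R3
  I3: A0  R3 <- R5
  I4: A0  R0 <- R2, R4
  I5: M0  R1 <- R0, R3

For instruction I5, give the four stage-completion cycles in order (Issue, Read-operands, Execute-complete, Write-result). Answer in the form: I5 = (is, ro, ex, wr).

I1: IS=1 RO=2 EX=7 WR=8
I2: IS=2 RO=9 EX=14 WR=15  [RAW R0: wait I1 write@8]
I3: IS=3 RO=4 EX=5 WR=10  [WAR R3: wait I2 read@9]
I4: IS=11 RO=12 EX=13 WR=14  [struct: A0 busy until I3 writes@10]
I5: IS=16 RO=17 EX=22 WR=23  [WAW R1: wait I2 write@15]

I5 = (16, 17, 22, 23)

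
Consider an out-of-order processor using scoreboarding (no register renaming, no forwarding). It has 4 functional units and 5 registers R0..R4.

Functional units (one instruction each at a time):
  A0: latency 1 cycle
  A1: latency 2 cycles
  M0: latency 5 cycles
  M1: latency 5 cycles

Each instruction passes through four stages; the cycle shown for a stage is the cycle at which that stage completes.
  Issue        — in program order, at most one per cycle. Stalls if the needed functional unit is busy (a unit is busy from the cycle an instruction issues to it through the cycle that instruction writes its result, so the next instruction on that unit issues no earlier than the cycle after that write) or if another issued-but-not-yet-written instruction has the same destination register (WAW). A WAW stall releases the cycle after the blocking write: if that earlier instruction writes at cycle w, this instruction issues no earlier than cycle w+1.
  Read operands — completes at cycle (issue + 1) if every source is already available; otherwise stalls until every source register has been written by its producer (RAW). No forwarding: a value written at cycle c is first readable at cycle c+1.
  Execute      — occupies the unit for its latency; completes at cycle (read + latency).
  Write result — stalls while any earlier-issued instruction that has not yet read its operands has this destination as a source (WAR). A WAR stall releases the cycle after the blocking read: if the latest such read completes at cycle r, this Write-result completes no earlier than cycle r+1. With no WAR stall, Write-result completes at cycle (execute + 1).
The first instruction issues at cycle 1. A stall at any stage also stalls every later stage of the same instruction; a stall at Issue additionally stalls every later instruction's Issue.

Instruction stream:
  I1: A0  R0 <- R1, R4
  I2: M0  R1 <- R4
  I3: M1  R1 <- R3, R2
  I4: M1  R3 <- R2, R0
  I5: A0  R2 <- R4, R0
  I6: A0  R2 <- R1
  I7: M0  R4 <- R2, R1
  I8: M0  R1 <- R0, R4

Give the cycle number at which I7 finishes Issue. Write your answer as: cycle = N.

cycle = 24

I1  is:1  ro:2  ex:3  wr:4
I2  is:2  ro:3  ex:8  wr:9
I3  is:10  ro:11  ex:16  wr:17  — WAW R1: wait I2 write@9
I4  is:18  ro:19  ex:24  wr:25  — struct: M1 busy until I3 writes@17
I5  is:19  ro:20  ex:21  wr:22
I6  is:23  ro:24  ex:25  wr:26  — struct: A0 busy until I5 writes@22
I7  is:24  ro:27  ex:32  wr:33  — RAW R2: wait I6 write@26
I8  is:34  ro:35  ex:40  wr:41  — struct: M0 busy until I7 writes@33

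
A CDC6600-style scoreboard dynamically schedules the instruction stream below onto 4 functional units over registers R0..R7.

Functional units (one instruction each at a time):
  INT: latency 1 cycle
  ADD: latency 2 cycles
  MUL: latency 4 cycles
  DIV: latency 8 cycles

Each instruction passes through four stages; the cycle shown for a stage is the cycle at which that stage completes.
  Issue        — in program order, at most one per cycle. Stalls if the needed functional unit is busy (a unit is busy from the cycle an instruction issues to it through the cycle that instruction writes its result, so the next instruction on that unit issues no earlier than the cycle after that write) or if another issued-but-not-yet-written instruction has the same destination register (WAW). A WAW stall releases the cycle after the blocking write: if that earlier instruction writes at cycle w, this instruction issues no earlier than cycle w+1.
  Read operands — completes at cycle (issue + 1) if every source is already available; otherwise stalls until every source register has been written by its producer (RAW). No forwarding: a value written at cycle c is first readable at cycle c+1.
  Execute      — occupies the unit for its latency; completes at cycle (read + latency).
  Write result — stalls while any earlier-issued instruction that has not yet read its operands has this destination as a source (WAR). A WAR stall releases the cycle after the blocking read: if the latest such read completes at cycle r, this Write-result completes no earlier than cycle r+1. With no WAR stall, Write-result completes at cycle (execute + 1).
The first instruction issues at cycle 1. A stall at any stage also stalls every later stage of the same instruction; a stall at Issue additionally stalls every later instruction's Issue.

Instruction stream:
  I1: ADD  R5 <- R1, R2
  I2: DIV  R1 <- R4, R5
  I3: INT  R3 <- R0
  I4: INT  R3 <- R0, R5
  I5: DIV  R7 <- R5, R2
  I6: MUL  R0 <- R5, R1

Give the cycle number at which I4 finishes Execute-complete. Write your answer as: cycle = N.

[1] I1→ADD
[2] I1 RO, I2→DIV
[3] I3→INT
[4] I1 EX, I3 RO
[5] I1 WR R5, I3 EX
[6] I2 RO, I3 WR R3
[7] I4→INT
[8] I4 RO
[9] I4 EX
[10] I4 WR R3
[14] I2 EX
[15] I2 WR R1
[16] I5→DIV
[17] I5 RO, I6→MUL
[18] I6 RO
[22] I6 EX
[23] I6 WR R0
[25] I5 EX
[26] I5 WR R7

cycle = 9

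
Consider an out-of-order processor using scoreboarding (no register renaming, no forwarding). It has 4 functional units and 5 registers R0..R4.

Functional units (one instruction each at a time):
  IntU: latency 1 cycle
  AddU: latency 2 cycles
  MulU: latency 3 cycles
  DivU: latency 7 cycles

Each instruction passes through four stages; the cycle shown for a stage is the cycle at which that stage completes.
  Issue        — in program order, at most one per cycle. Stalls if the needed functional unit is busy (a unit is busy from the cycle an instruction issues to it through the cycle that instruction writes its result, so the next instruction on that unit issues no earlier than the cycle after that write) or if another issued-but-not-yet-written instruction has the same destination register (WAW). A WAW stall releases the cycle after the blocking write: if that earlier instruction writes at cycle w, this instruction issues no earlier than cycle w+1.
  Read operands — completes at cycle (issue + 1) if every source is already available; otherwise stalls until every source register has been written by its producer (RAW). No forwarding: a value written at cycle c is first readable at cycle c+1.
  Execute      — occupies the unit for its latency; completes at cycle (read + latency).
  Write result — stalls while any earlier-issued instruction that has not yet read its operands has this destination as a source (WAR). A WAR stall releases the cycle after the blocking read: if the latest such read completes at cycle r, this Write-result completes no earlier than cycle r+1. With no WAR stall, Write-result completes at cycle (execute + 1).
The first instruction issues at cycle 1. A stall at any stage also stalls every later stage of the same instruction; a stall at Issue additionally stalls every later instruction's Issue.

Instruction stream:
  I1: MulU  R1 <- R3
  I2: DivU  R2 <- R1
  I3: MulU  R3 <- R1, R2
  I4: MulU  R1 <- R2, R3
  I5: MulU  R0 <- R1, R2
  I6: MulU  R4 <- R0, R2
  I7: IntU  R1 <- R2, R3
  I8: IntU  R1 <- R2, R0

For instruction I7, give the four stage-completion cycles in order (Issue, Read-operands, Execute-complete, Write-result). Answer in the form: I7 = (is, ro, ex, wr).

I7 = (34, 35, 36, 37)

t=1  issue I1 (MulU)
t=2  I1 read-ops; issue I2 (DivU)
t=5  I1 finished on MulU
t=6  I1→R1
t=7  I2 read-ops; issue I3 (MulU)
t=14  I2 finished on DivU
t=15  I2→R2
t=16  I3 read-ops
t=19  I3 finished on MulU
t=20  I3→R3
t=21  issue I4 (MulU)
t=22  I4 read-ops
t=25  I4 finished on MulU
t=26  I4→R1
t=27  issue I5 (MulU)
t=28  I5 read-ops
t=31  I5 finished on MulU
t=32  I5→R0
t=33  issue I6 (MulU)
t=34  I6 read-ops; issue I7 (IntU)
t=35  I7 read-ops
t=36  I7 finished on IntU
t=37  I6 finished on MulU; I7→R1
t=38  I6→R4; issue I8 (IntU)
t=39  I8 read-ops
t=40  I8 finished on IntU
t=41  I8→R1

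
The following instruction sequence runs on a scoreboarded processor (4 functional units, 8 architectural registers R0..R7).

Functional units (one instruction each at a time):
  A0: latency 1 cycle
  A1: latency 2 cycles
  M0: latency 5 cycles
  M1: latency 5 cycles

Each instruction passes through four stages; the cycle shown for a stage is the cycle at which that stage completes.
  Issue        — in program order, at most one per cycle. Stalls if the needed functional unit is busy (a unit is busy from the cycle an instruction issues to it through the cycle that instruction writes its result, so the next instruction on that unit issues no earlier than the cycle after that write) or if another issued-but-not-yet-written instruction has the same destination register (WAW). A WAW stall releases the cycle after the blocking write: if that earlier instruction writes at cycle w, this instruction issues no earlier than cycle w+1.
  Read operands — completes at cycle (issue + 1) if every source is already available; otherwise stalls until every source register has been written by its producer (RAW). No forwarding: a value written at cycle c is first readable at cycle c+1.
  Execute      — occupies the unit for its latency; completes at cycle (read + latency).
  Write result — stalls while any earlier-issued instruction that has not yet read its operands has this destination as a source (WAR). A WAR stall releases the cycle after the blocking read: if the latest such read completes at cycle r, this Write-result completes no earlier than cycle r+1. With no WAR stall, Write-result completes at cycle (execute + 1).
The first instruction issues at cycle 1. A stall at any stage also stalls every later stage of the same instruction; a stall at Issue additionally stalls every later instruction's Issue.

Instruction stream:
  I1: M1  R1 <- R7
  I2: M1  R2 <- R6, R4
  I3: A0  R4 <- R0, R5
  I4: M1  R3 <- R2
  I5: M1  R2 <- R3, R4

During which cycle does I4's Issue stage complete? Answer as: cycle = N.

t=1  I1 dispatched to M1
t=2  I1 operands ready
t=7  I1 complete
t=8  R1←I1
t=9  I2 dispatched to M1
t=10  I2 operands ready, I3 dispatched to A0
t=11  I3 operands ready
t=12  I3 complete
t=13  R4←I3
t=15  I2 complete
t=16  R2←I2
t=17  I4 dispatched to M1
t=18  I4 operands ready
t=23  I4 complete
t=24  R3←I4
t=25  I5 dispatched to M1
t=26  I5 operands ready
t=31  I5 complete
t=32  R2←I5

cycle = 17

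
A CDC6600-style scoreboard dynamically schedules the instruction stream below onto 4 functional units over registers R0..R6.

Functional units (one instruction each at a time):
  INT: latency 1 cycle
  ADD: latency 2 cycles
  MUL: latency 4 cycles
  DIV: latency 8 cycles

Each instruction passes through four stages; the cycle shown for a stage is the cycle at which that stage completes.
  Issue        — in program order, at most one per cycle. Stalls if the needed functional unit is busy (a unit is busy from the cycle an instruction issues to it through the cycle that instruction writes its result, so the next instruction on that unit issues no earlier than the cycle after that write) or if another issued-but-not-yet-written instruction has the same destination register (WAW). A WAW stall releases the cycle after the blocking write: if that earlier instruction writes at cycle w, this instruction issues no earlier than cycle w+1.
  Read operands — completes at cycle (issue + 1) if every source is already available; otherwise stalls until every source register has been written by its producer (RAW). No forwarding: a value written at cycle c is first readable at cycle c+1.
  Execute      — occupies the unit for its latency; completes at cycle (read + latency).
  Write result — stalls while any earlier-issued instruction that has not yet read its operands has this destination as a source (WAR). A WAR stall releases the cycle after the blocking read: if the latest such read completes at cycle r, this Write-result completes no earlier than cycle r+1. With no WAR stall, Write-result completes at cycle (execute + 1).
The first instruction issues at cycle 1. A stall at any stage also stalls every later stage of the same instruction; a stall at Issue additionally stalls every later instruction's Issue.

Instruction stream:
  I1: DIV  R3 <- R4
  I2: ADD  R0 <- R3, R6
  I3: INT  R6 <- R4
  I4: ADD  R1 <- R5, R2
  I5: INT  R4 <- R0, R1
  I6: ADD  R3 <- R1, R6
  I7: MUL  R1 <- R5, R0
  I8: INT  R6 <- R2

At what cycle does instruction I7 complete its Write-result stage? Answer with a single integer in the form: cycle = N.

cycle = 28

I1  is:1  ro:2  ex:10  wr:11
I2  is:2  ro:12  ex:14  wr:15  — RAW R3: wait I1 write@11
I3  is:3  ro:4  ex:5  wr:13  — WAR R6: wait I2 read@12
I4  is:16  ro:17  ex:19  wr:20  — struct: ADD busy until I2 writes@15
I5  is:17  ro:21  ex:22  wr:23  — RAW R1: wait I4 write@20
I6  is:21  ro:22  ex:24  wr:25  — struct: ADD busy until I4 writes@20
I7  is:22  ro:23  ex:27  wr:28
I8  is:24  ro:25  ex:26  wr:27  — struct: INT busy until I5 writes@23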